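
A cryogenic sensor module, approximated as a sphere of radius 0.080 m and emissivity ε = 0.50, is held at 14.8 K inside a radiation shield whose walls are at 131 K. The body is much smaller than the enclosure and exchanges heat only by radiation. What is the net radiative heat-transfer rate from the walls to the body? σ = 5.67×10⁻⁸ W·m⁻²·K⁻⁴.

For a small grey body in a large enclosure: P_net = εσA(T_body⁴ − T_wall⁴).
A = 4πr² = 0.08042 m²; T_body⁴ − T_wall⁴ = 47980 − 2.945×10⁸ = -2.945×10⁸ K⁴.
|P_net| = 0.50·5.67×10⁻⁸·0.08042·2.945×10⁸.

P_net ≈ 0.671 W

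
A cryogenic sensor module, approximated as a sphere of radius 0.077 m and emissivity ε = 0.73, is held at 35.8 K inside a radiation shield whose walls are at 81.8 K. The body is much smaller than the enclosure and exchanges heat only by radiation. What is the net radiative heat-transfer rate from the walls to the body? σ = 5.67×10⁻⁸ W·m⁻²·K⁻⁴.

P_net ≈ 0.133 W

For a small grey body in a large enclosure: P_net = εσA(T_body⁴ − T_wall⁴).
A = 4πr² = 0.07451 m²; T_body⁴ − T_wall⁴ = 1.643×10⁶ − 4.477×10⁷ = -4.313×10⁷ K⁴.
|P_net| = 0.73·5.67×10⁻⁸·0.07451·4.313×10⁷.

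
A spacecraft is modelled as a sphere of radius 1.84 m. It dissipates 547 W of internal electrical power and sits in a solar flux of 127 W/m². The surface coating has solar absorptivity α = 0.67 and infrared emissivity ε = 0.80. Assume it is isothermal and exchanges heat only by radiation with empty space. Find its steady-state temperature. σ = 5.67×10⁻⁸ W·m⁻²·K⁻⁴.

T ≈ 166 K

At steady state, absorbed solar power + internal power = radiated power.
Absorbed: α·S·A_cross = 0.67·127·10.64 = 905.0 W (cross-section πr²).
Total input = 905.0 + 547 = 1452 W.
Radiated: εσ·A_surf·T⁴ with A_surf = 4πr² = 42.54 m².
T⁴ = 1452/(0.80·5.67×10⁻⁸·42.54) = 7.524×10⁸ K⁴.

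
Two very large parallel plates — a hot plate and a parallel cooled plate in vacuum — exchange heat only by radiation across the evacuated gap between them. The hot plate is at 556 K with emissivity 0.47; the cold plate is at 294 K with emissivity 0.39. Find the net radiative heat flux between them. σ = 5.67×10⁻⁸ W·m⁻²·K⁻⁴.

For two infinite grey parallel plates, q = σ(T₁⁴ − T₂⁴)/(1/ε₁ + 1/ε₂ − 1).
T₁⁴ − T₂⁴ = 9.557×10¹⁰ − 7.471×10⁹ = 8.809×10¹⁰ K⁴.
1/ε₁ + 1/ε₂ − 1 = 2.128 + 2.564 − 1 = 3.692.
q = 5.67×10⁻⁸ × 8.809×10¹⁰ / 3.692.

q ≈ 1350 W/m²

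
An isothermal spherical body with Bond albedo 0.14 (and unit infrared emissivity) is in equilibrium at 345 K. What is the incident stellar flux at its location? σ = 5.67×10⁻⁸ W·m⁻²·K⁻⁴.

(1−a)S·πr² = σ·4πr²·T⁴ ⇒ S = 4σT⁴/(1−a).
S = 4·5.67×10⁻⁸·1.417×10¹⁰/0.860.

S ≈ 3740 W/m²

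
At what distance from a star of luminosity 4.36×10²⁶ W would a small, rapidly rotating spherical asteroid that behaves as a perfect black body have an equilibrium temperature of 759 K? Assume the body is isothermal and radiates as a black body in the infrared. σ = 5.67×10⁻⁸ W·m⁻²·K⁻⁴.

For an isothermal black-emitting sphere, (1−a)S·πr² = σ·4πr²·T⁴ ⇒ S = 4σT⁴/(1−a).
S = 4·5.67×10⁻⁸·(759)⁴/1.00 = 75270 W/m².
Flux falls as S = L/(4πd²), so d = √(L/(4πS)) = √(4.36×10²⁶/(4π·75270)).

d ≈ 2.15×10¹⁰ m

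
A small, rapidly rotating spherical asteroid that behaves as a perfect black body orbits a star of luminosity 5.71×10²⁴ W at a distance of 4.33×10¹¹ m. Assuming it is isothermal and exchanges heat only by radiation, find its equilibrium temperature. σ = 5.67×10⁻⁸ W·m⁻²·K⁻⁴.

T ≈ 57.2 K

First find the stellar flux at distance d: S = L/(4πd²) = 5.71×10²⁴/(4π·(4.33×10¹¹)²) = 2.424 W/m².
For an isothermal sphere, absorbed (1−a)S·πr² = emitted σ·4πr²·T⁴, so T⁴ = (1−a)S/(4σ).
T⁴ = 1.00·2.424/(4·5.67×10⁻⁸) = 1.069×10⁷ K⁴.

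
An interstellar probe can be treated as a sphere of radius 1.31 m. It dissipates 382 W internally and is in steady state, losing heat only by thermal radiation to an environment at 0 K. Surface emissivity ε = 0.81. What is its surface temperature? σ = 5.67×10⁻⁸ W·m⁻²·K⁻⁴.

Steady state: internal power = radiated power, P = εσA T⁴.
Radiating area A = 4πr² = 21.57 m².
T⁴ = P/(εσA) = 382/(0.81·5.67×10⁻⁸·21.57) = 3.857×10⁸ K⁴.
T = (3.857×10⁸)^(1/4).

T ≈ 140 K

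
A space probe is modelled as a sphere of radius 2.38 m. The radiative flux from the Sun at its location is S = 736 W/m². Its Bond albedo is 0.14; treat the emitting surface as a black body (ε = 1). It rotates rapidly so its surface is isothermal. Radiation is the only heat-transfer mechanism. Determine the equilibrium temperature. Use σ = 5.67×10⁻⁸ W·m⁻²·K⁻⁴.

T ≈ 230 K

At equilibrium, absorbed power = emitted power.
Absorbing cross-section = πr² = 17.80 m²; emitting surface = 4πr² = 71.18 m² (ratio 4).
(1−a)S·A_cross = εσ·A_surf·T⁴  ⇒  T⁴ = (1−a)S/(4σ).
T⁴ = 0.860·736/(4·5.67×10⁻⁸) = 2.791×10⁹ K⁴.
T = (2.791×10⁹)^(1/4).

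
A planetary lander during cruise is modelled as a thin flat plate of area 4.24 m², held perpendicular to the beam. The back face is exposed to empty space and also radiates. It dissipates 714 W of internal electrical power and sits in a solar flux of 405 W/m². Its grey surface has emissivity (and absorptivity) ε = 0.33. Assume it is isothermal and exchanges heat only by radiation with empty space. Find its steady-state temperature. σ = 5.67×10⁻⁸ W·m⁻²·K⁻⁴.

T ≈ 300 K

At steady state, absorbed solar power + internal power = radiated power.
Absorbed: α·S·A_cross = 0.33·405·4.240 = 566.7 W (cross-section A).
Total input = 566.7 + 714 = 1281 W.
Radiated: εσ·A_surf·T⁴ with A_surf = 2A = 8.480 m².
T⁴ = 1281/(0.33·5.67×10⁻⁸·8.480) = 8.071×10⁹ K⁴.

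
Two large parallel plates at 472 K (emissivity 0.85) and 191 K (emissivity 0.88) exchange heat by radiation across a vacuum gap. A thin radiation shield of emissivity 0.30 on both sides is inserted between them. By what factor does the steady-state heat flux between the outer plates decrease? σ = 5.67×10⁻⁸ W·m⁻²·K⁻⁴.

factor ≈ 5.32

Without shield: q₀ = σΔ(T⁴)/(1/ε₁+1/ε₂−1) with denominator 1.313.
With shield the two gaps are in series; the resistances add: (1/ε₁+1/ε_s−1)+(1/ε_s+1/ε₂−1) = 3.510+3.470 = 6.980.
Heat-flux ratio q₀/q = 6.980/1.313.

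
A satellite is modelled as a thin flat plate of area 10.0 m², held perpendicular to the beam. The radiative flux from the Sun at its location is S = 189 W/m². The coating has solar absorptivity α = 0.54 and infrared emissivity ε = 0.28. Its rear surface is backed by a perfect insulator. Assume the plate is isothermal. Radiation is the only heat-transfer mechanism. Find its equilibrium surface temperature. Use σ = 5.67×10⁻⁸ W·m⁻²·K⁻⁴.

T ≈ 283 K

At equilibrium, absorbed power = emitted power.
Absorbing cross-section = A = 10.00 m²; emitting surface = A = 10.00 m² (ratio 1).
αS·A_cross = εσ·A_surf·T⁴  ⇒  T⁴ = αS/(ε·1σ).
T⁴ = 0.540·189/(0.28·1·5.67×10⁻⁸) = 6.429×10⁹ K⁴.
T = (6.429×10⁹)^(1/4).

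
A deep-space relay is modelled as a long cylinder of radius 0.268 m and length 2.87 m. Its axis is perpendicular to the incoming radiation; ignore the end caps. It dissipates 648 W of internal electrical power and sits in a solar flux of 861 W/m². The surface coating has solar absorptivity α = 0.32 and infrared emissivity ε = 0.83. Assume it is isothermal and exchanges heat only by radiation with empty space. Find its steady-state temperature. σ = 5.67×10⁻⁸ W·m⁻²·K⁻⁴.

At steady state, absorbed solar power + internal power = radiated power.
Absorbed: α·S·A_cross = 0.32·861·1.538 = 423.8 W (cross-section 2rL).
Total input = 423.8 + 648 = 1072 W.
Radiated: εσ·A_surf·T⁴ with A_surf = 2πrL = 4.833 m².
T⁴ = 1072/(0.83·5.67×10⁻⁸·4.833) = 4.713×10⁹ K⁴.

T ≈ 262 K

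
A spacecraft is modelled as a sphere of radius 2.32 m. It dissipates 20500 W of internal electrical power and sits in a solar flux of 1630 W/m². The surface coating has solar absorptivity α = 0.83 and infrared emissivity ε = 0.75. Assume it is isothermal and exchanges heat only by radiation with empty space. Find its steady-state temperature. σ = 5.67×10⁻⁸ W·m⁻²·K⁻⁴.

T ≈ 350 K

At steady state, absorbed solar power + internal power = radiated power.
Absorbed: α·S·A_cross = 0.83·1630·16.91 = 22880 W (cross-section πr²).
Total input = 22880 + 20500 = 43380 W.
Radiated: εσ·A_surf·T⁴ with A_surf = 4πr² = 67.64 m².
T⁴ = 43380/(0.75·5.67×10⁻⁸·67.64) = 1.508×10¹⁰ K⁴.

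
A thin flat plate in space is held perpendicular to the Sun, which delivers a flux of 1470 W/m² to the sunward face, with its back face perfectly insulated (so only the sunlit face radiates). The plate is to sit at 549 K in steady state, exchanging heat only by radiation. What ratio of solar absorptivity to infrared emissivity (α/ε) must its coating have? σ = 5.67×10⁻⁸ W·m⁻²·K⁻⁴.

α/ε ≈ 3.50

Balance: αS·A = εσ·1A·T⁴ ⇒ α/ε = σT⁴/S.
α/ε = 5.67×10⁻⁸·(549)⁴/1470 = 5.67×10⁻⁸·9.084×10¹⁰/1470.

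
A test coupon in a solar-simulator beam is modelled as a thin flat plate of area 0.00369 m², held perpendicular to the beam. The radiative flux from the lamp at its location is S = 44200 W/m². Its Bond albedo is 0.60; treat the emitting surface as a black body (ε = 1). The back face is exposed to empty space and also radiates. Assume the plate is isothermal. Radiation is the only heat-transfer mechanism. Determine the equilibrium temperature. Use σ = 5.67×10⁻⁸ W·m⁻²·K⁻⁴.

T ≈ 628 K

At equilibrium, absorbed power = emitted power.
Absorbing cross-section = A = 0.003690 m²; emitting surface = 2A = 0.007380 m² (ratio 2).
(1−a)S·A_cross = εσ·A_surf·T⁴  ⇒  T⁴ = (1−a)S/(2σ).
T⁴ = 0.400·44200/(2·5.67×10⁻⁸) = 1.559×10¹¹ K⁴.
T = (1.559×10¹¹)^(1/4).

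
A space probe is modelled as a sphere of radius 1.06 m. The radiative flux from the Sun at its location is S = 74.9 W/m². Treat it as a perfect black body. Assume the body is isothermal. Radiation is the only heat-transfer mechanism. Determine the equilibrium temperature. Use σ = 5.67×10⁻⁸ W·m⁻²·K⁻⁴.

T ≈ 135 K

At equilibrium, absorbed power = emitted power.
Absorbing cross-section = πr² = 3.530 m²; emitting surface = 4πr² = 14.12 m² (ratio 4).
S·A_cross = εσ·A_surf·T⁴  ⇒  T⁴ = S/(4σ).
T⁴ = 1.00·74.9/(4·5.67×10⁻⁸) = 3.302×10⁸ K⁴.
T = (3.302×10⁸)^(1/4).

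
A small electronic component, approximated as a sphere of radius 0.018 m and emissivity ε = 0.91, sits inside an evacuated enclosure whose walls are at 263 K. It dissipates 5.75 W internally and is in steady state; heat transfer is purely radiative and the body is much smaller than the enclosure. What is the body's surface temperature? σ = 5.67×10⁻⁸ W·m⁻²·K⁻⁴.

For a small grey body in a large enclosure, net radiated power = εσA(T⁴ − T_w⁴).
Steady state: P = εσA(T⁴ − T_w⁴) with A = 4πr² = 0.004072 m².
T⁴ = P/(εσA) + T_w⁴ = 5.75/(0.91·5.67×10⁻⁸·0.004072) + (263)⁴
    = 2.737×10¹⁰ + 4.784×10⁹ = 3.216×10¹⁰ K⁴.

T ≈ 423 K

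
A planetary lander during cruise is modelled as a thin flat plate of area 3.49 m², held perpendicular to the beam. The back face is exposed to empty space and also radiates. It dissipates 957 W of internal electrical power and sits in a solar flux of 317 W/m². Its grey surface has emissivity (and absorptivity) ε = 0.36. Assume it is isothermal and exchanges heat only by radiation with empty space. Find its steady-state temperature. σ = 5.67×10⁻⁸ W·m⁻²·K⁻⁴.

T ≈ 312 K

At steady state, absorbed solar power + internal power = radiated power.
Absorbed: α·S·A_cross = 0.36·317·3.490 = 398.3 W (cross-section A).
Total input = 398.3 + 957 = 1355 W.
Radiated: εσ·A_surf·T⁴ with A_surf = 2A = 6.980 m².
T⁴ = 1355/(0.36·5.67×10⁻⁸·6.980) = 9.512×10⁹ K⁴.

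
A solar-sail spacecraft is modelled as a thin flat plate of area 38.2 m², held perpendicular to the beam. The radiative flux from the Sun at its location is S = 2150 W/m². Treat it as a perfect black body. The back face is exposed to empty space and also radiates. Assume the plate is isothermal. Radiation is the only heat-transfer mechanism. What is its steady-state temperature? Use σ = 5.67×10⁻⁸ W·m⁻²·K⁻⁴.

At equilibrium, absorbed power = emitted power.
Absorbing cross-section = A = 38.20 m²; emitting surface = 2A = 76.40 m² (ratio 2).
S·A_cross = εσ·A_surf·T⁴  ⇒  T⁴ = S/(2σ).
T⁴ = 1.00·2150/(2·5.67×10⁻⁸) = 1.896×10¹⁰ K⁴.
T = (1.896×10¹⁰)^(1/4).

T ≈ 371 K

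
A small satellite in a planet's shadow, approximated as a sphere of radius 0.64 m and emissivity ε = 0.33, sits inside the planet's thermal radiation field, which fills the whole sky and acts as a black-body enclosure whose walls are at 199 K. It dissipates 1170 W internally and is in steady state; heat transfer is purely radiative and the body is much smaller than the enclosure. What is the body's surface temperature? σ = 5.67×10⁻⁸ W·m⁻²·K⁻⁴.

T ≈ 342 K

For a small grey body in a large enclosure, net radiated power = εσA(T⁴ − T_w⁴).
Steady state: P = εσA(T⁴ − T_w⁴) with A = 4πr² = 5.147 m².
T⁴ = P/(εσA) + T_w⁴ = 1170/(0.33·5.67×10⁻⁸·5.147) + (199)⁴
    = 1.215×10¹⁰ + 1.568×10⁹ = 1.372×10¹⁰ K⁴.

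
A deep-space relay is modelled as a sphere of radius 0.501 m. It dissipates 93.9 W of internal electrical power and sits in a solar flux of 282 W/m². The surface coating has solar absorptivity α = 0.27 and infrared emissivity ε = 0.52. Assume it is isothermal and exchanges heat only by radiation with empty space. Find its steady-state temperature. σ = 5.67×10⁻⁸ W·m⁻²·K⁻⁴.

At steady state, absorbed solar power + internal power = radiated power.
Absorbed: α·S·A_cross = 0.27·282·0.7885 = 60.04 W (cross-section πr²).
Total input = 60.04 + 93.9 = 153.9 W.
Radiated: εσ·A_surf·T⁴ with A_surf = 4πr² = 3.154 m².
T⁴ = 153.9/(0.52·5.67×10⁻⁸·3.154) = 1.655×10⁹ K⁴.

T ≈ 202 K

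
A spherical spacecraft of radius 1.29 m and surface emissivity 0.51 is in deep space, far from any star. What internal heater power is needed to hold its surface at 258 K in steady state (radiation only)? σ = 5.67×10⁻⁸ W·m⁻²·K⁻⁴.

P ≈ 2680 W

P = εσ·4πr²·T⁴.
4πr² = 20.91 m²; T⁴ = 4.431×10⁹ K⁴.
P = 0.51·5.67×10⁻⁸·20.91·4.431×10⁹.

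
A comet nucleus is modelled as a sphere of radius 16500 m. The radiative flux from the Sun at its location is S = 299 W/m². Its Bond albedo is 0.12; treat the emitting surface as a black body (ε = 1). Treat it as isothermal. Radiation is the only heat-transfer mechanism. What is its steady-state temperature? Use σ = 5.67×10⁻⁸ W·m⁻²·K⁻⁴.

At equilibrium, absorbed power = emitted power.
Absorbing cross-section = πr² = 8.553×10⁸ m²; emitting surface = 4πr² = 3.421×10⁹ m² (ratio 4).
(1−a)S·A_cross = εσ·A_surf·T⁴  ⇒  T⁴ = (1−a)S/(4σ).
T⁴ = 0.880·299/(4·5.67×10⁻⁸) = 1.160×10⁹ K⁴.
T = (1.160×10⁹)^(1/4).

T ≈ 185 K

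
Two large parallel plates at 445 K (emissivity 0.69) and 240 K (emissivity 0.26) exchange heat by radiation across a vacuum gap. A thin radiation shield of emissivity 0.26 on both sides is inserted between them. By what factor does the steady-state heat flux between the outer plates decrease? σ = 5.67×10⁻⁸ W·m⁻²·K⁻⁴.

factor ≈ 2.56

Without shield: q₀ = σΔ(T⁴)/(1/ε₁+1/ε₂−1) with denominator 4.295.
With shield the two gaps are in series; the resistances add: (1/ε₁+1/ε_s−1)+(1/ε_s+1/ε₂−1) = 4.295+6.692 = 10.99.
Heat-flux ratio q₀/q = 10.99/4.295.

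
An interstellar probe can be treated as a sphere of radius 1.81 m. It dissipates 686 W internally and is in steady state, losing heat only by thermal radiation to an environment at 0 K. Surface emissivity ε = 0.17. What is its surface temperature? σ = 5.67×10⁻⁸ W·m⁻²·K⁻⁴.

Steady state: internal power = radiated power, P = εσA T⁴.
Radiating area A = 4πr² = 41.17 m².
T⁴ = P/(εσA) = 686/(0.17·5.67×10⁻⁸·41.17) = 1.729×10⁹ K⁴.
T = (1.729×10⁹)^(1/4).

T ≈ 204 K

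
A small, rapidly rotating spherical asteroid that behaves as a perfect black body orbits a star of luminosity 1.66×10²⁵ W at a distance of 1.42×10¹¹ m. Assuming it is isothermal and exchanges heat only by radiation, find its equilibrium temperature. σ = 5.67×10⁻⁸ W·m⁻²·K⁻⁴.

First find the stellar flux at distance d: S = L/(4πd²) = 1.66×10²⁵/(4π·(1.42×10¹¹)²) = 65.51 W/m².
For an isothermal sphere, absorbed (1−a)S·πr² = emitted σ·4πr²·T⁴, so T⁴ = (1−a)S/(4σ).
T⁴ = 1.00·65.51/(4·5.67×10⁻⁸) = 2.889×10⁸ K⁴.

T ≈ 130 K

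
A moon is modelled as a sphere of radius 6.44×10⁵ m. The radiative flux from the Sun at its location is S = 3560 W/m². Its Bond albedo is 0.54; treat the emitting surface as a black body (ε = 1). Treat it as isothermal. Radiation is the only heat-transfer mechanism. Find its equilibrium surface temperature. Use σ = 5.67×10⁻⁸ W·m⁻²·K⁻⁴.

T ≈ 292 K

At equilibrium, absorbed power = emitted power.
Absorbing cross-section = πr² = 1.303×10¹² m²; emitting surface = 4πr² = 5.212×10¹² m² (ratio 4).
(1−a)S·A_cross = εσ·A_surf·T⁴  ⇒  T⁴ = (1−a)S/(4σ).
T⁴ = 0.460·3560/(4·5.67×10⁻⁸) = 7.220×10⁹ K⁴.
T = (7.220×10⁹)^(1/4).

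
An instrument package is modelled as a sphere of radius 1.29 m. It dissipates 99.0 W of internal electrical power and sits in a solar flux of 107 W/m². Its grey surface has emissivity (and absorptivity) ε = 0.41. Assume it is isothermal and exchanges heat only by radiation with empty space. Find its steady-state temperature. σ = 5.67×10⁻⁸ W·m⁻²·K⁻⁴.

T ≈ 161 K

At steady state, absorbed solar power + internal power = radiated power.
Absorbed: α·S·A_cross = 0.41·107·5.228 = 229.3 W (cross-section πr²).
Total input = 229.3 + 99.0 = 328.3 W.
Radiated: εσ·A_surf·T⁴ with A_surf = 4πr² = 20.91 m².
T⁴ = 328.3/(0.41·5.67×10⁻⁸·20.91) = 6.754×10⁸ K⁴.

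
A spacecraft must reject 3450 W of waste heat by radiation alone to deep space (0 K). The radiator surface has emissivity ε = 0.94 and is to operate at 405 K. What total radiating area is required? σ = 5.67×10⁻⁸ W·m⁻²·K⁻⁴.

P = εσA T⁴ ⇒ A = P/(εσT⁴).
T⁴ = 2.690×10¹⁰ K⁴.
A = 3450/(0.94 × 5.67×10⁻⁸ × 2.690×10¹⁰).

A ≈ 2.41 m²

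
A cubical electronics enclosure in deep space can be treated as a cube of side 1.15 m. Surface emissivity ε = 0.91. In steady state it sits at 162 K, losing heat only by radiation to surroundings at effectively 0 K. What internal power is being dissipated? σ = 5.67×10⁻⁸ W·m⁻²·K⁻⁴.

Steady state: P = εσA T⁴.
A = 6L² = 7.935 m²; T⁴ = (162)⁴ = 6.887×10⁸ K⁴.
P = 0.91 × 5.67×10⁻⁸ × 7.935 × 6.887×10⁸.

P ≈ 282 W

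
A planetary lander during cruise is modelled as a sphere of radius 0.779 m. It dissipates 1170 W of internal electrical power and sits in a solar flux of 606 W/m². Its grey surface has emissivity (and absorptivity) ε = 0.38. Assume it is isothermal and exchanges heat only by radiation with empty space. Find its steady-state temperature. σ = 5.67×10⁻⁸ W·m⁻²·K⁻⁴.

At steady state, absorbed solar power + internal power = radiated power.
Absorbed: α·S·A_cross = 0.38·606·1.906 = 439.0 W (cross-section πr²).
Total input = 439.0 + 1170 = 1609 W.
Radiated: εσ·A_surf·T⁴ with A_surf = 4πr² = 7.626 m².
T⁴ = 1609/(0.38·5.67×10⁻⁸·7.626) = 9.793×10⁹ K⁴.

T ≈ 315 K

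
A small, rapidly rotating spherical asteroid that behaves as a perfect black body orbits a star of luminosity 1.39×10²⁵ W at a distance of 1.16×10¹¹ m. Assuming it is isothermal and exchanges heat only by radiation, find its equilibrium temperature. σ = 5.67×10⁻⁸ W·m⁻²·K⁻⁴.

First find the stellar flux at distance d: S = L/(4πd²) = 1.39×10²⁵/(4π·(1.16×10¹¹)²) = 82.20 W/m².
For an isothermal sphere, absorbed (1−a)S·πr² = emitted σ·4πr²·T⁴, so T⁴ = (1−a)S/(4σ).
T⁴ = 1.00·82.20/(4·5.67×10⁻⁸) = 3.624×10⁸ K⁴.

T ≈ 138 K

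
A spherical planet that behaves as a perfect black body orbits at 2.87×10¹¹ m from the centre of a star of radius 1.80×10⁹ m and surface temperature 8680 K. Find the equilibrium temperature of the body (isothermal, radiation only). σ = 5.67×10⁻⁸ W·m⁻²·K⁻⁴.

The star's surface emits σT_*⁴; at distance d the flux is S = σT_*⁴(R_*/d)².
S = 5.67×10⁻⁸·(8680)⁴·(1.80×10⁹/2.87×10¹¹)² = 12660 W/m².
For an isothermal sphere T⁴ = (1−a)S/(4σ) = 5.582×10¹⁰ K⁴.

T ≈ 486 K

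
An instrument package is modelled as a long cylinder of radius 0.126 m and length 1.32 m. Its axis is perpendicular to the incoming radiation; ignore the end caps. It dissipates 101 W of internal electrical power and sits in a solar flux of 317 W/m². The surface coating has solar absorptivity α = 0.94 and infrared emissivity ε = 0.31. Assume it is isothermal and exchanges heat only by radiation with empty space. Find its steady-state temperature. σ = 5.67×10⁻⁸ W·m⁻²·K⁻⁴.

T ≈ 323 K

At steady state, absorbed solar power + internal power = radiated power.
Absorbed: α·S·A_cross = 0.94·317·0.3326 = 99.12 W (cross-section 2rL).
Total input = 99.12 + 101 = 200.1 W.
Radiated: εσ·A_surf·T⁴ with A_surf = 2πrL = 1.045 m².
T⁴ = 200.1/(0.31·5.67×10⁻⁸·1.045) = 1.089×10¹⁰ K⁴.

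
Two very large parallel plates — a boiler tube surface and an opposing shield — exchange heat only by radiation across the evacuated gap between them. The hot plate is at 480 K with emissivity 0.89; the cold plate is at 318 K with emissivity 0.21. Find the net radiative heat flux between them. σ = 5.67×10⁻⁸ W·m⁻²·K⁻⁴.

For two infinite grey parallel plates, q = σ(T₁⁴ − T₂⁴)/(1/ε₁ + 1/ε₂ − 1).
T₁⁴ − T₂⁴ = 5.308×10¹⁰ − 1.023×10¹⁰ = 4.286×10¹⁰ K⁴.
1/ε₁ + 1/ε₂ − 1 = 1.124 + 4.762 − 1 = 4.886.
q = 5.67×10⁻⁸ × 4.286×10¹⁰ / 4.886.

q ≈ 497 W/m²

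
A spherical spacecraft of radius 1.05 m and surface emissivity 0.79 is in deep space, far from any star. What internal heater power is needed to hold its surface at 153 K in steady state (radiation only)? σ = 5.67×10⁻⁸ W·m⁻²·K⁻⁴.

P ≈ 340 W

P = εσ·4πr²·T⁴.
4πr² = 13.85 m²; T⁴ = 5.480×10⁸ K⁴.
P = 0.79·5.67×10⁻⁸·13.85·5.480×10⁸.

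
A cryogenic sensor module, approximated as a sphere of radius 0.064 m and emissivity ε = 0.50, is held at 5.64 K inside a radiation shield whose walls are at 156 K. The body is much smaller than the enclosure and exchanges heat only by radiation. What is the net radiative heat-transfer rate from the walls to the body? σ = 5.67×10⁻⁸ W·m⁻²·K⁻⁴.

P_net ≈ 0.864 W

For a small grey body in a large enclosure: P_net = εσA(T_body⁴ − T_wall⁴).
A = 4πr² = 0.05147 m²; T_body⁴ − T_wall⁴ = 1012 − 5.922×10⁸ = -5.922×10⁸ K⁴.
|P_net| = 0.50·5.67×10⁻⁸·0.05147·5.922×10⁸.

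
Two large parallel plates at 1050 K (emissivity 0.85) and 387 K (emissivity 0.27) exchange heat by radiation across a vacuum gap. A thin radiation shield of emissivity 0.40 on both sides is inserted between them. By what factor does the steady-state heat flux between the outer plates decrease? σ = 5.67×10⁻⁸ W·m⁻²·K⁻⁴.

factor ≈ 2.03

Without shield: q₀ = σΔ(T⁴)/(1/ε₁+1/ε₂−1) with denominator 3.880.
With shield the two gaps are in series; the resistances add: (1/ε₁+1/ε_s−1)+(1/ε_s+1/ε₂−1) = 2.676+5.204 = 7.880.
Heat-flux ratio q₀/q = 7.880/3.880.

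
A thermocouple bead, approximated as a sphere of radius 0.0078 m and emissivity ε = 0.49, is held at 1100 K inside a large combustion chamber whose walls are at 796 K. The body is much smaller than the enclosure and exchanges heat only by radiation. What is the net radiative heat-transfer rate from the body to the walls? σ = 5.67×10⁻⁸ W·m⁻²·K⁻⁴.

P_net ≈ 22.6 W

For a small grey body in a large enclosure: P_net = εσA(T_body⁴ − T_wall⁴).
A = 4πr² = 7.645×10⁻⁴ m²; T_body⁴ − T_wall⁴ = 1.464×10¹² − 4.015×10¹¹ = 1.063×10¹² K⁴.
|P_net| = 0.49·5.67×10⁻⁸·7.645×10⁻⁴·1.063×10¹².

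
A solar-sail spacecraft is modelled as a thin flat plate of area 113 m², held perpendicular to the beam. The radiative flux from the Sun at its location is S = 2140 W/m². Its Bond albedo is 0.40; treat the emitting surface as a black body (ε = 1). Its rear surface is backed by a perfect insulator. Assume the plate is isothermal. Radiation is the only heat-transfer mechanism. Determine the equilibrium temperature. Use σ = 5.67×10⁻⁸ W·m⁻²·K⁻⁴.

At equilibrium, absorbed power = emitted power.
Absorbing cross-section = A = 113.0 m²; emitting surface = A = 113.0 m² (ratio 1).
(1−a)S·A_cross = εσ·A_surf·T⁴  ⇒  T⁴ = (1−a)S/(1σ).
T⁴ = 0.600·2140/(1·5.67×10⁻⁸) = 2.265×10¹⁰ K⁴.
T = (2.265×10¹⁰)^(1/4).

T ≈ 388 K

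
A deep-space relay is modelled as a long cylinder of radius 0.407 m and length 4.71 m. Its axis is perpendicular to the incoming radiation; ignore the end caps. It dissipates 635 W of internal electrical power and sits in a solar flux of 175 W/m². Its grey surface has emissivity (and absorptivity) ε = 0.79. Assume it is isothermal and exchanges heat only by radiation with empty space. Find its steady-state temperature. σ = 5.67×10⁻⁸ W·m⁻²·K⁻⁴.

At steady state, absorbed solar power + internal power = radiated power.
Absorbed: α·S·A_cross = 0.79·175·3.834 = 530.0 W (cross-section 2rL).
Total input = 530.0 + 635 = 1165 W.
Radiated: εσ·A_surf·T⁴ with A_surf = 2πrL = 12.04 m².
T⁴ = 1165/(0.79·5.67×10⁻⁸·12.04) = 2.159×10⁹ K⁴.

T ≈ 216 K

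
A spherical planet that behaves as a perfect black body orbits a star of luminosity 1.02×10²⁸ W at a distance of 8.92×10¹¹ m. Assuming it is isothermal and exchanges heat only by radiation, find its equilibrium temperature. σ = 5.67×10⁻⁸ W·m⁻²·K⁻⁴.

First find the stellar flux at distance d: S = L/(4πd²) = 1.02×10²⁸/(4π·(8.92×10¹¹)²) = 1020 W/m².
For an isothermal sphere, absorbed (1−a)S·πr² = emitted σ·4πr²·T⁴, so T⁴ = (1−a)S/(4σ).
T⁴ = 1.00·1020/(4·5.67×10⁻⁸) = 4.498×10⁹ K⁴.

T ≈ 259 K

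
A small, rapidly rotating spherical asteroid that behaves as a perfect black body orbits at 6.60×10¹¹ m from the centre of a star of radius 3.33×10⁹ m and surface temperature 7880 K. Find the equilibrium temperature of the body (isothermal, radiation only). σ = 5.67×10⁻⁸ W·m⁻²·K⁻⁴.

The star's surface emits σT_*⁴; at distance d the flux is S = σT_*⁴(R_*/d)².
S = 5.67×10⁻⁸·(7880)⁴·(3.33×10⁹/6.60×10¹¹)² = 5565 W/m².
For an isothermal sphere T⁴ = (1−a)S/(4σ) = 2.454×10¹⁰ K⁴.

T ≈ 396 K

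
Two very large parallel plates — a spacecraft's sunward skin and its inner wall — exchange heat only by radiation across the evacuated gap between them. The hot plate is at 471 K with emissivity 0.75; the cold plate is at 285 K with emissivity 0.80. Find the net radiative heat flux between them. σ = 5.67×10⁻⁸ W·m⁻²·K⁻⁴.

q ≈ 1530 W/m²

For two infinite grey parallel plates, q = σ(T₁⁴ − T₂⁴)/(1/ε₁ + 1/ε₂ − 1).
T₁⁴ − T₂⁴ = 4.921×10¹⁰ − 6.598×10⁹ = 4.262×10¹⁰ K⁴.
1/ε₁ + 1/ε₂ − 1 = 1.333 + 1.250 − 1 = 1.583.
q = 5.67×10⁻⁸ × 4.262×10¹⁰ / 1.583.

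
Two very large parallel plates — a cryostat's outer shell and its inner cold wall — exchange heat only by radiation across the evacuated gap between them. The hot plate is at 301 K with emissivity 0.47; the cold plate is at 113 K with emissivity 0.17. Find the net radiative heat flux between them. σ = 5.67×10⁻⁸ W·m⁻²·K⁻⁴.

q ≈ 65.1 W/m²

For two infinite grey parallel plates, q = σ(T₁⁴ − T₂⁴)/(1/ε₁ + 1/ε₂ − 1).
T₁⁴ − T₂⁴ = 8.209×10⁹ − 1.630×10⁸ = 8.045×10⁹ K⁴.
1/ε₁ + 1/ε₂ − 1 = 2.128 + 5.882 − 1 = 7.010.
q = 5.67×10⁻⁸ × 8.045×10⁹ / 7.010.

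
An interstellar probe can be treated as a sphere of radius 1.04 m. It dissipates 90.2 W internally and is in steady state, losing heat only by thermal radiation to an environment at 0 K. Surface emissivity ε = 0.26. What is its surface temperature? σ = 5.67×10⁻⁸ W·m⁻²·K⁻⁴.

T ≈ 146 K

Steady state: internal power = radiated power, P = εσA T⁴.
Radiating area A = 4πr² = 13.59 m².
T⁴ = P/(εσA) = 90.2/(0.26·5.67×10⁻⁸·13.59) = 4.502×10⁸ K⁴.
T = (4.502×10⁸)^(1/4).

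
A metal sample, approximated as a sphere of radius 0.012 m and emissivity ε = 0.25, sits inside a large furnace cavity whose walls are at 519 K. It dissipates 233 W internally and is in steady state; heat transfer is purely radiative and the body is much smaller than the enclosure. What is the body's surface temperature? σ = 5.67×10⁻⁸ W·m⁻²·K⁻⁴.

For a small grey body in a large enclosure, net radiated power = εσA(T⁴ − T_w⁴).
Steady state: P = εσA(T⁴ − T_w⁴) with A = 4πr² = 0.001810 m².
T⁴ = P/(εσA) + T_w⁴ = 233/(0.25·5.67×10⁻⁸·0.001810) + (519)⁴
    = 9.084×10¹² + 7.256×10¹⁰ = 9.156×10¹² K⁴.

T ≈ 1740 K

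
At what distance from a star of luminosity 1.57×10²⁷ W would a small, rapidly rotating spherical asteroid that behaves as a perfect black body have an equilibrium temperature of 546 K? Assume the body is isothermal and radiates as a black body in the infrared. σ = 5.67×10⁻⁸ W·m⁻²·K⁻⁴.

For an isothermal black-emitting sphere, (1−a)S·πr² = σ·4πr²·T⁴ ⇒ S = 4σT⁴/(1−a).
S = 4·5.67×10⁻⁸·(546)⁴/1.00 = 20160 W/m².
Flux falls as S = L/(4πd²), so d = √(L/(4πS)) = √(1.57×10²⁷/(4π·20160)).

d ≈ 7.87×10¹⁰ m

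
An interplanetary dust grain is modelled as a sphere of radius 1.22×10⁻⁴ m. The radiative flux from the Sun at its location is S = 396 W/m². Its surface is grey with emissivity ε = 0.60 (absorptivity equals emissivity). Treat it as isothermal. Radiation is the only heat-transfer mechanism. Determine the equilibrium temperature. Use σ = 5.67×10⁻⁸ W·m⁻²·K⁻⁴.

At equilibrium, absorbed power = emitted power.
Absorbing cross-section = πr² = 4.676×10⁻⁸ m²; emitting surface = 4πr² = 1.870×10⁻⁷ m² (ratio 4).
εS·A_cross = εσ·A_surf·T⁴  ⇒  T⁴ = S/(4σ)   (ε cancels).
T⁴ = 396/(4·5.67×10⁻⁸) = 1.746×10⁹ K⁴.
T = (1.746×10⁹)^(1/4).

T ≈ 204 K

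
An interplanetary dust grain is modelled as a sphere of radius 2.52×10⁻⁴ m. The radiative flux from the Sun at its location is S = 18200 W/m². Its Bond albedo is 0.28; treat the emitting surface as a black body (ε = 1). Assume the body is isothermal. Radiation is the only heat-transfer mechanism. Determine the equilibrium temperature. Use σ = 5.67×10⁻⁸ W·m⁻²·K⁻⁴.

At equilibrium, absorbed power = emitted power.
Absorbing cross-section = πr² = 1.995×10⁻⁷ m²; emitting surface = 4πr² = 7.980×10⁻⁷ m² (ratio 4).
(1−a)S·A_cross = εσ·A_surf·T⁴  ⇒  T⁴ = (1−a)S/(4σ).
T⁴ = 0.720·18200/(4·5.67×10⁻⁸) = 5.778×10¹⁰ K⁴.
T = (5.778×10¹⁰)^(1/4).

T ≈ 490 K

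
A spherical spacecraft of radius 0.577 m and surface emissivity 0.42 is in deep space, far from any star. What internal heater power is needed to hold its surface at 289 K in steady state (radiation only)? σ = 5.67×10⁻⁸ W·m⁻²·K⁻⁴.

P ≈ 695 W

P = εσ·4πr²·T⁴.
4πr² = 4.184 m²; T⁴ = 6.976×10⁹ K⁴.
P = 0.42·5.67×10⁻⁸·4.184·6.976×10⁹.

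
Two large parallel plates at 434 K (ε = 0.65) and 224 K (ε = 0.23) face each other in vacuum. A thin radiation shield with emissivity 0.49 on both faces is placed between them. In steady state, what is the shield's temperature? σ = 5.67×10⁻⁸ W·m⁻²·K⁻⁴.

In steady state the net flux on the hot side equals that on the cold side.
σ(T₁⁴−T_s⁴)/D₁ = σ(T_s⁴−T₂⁴)/D₂, with D₁ = 1/ε₁+1/ε_s−1 = 2.579, D₂ = 1/ε_s+1/ε₂−1 = 5.389.
Solve for T_s⁴: T_s⁴ = (D₂·T₁⁴ + D₁·T₂⁴)/(D₁+D₂) = 2.481×10¹⁰ K⁴.

T_s ≈ 397 K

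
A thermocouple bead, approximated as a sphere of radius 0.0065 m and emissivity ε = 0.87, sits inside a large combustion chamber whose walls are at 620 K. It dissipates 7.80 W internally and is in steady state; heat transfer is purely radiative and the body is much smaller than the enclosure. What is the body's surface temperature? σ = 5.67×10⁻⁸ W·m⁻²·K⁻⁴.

T ≈ 817 K

For a small grey body in a large enclosure, net radiated power = εσA(T⁴ − T_w⁴).
Steady state: P = εσA(T⁴ − T_w⁴) with A = 4πr² = 5.309×10⁻⁴ m².
T⁴ = P/(εσA) + T_w⁴ = 7.80/(0.87·5.67×10⁻⁸·5.309×10⁻⁴) + (620)⁴
    = 2.978×10¹¹ + 1.478×10¹¹ = 4.456×10¹¹ K⁴.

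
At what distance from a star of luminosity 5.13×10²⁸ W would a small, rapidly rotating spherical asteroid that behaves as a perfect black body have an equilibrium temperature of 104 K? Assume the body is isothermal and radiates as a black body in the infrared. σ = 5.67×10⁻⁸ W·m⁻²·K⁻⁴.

For an isothermal black-emitting sphere, (1−a)S·πr² = σ·4πr²·T⁴ ⇒ S = 4σT⁴/(1−a).
S = 4·5.67×10⁻⁸·(104)⁴/1.00 = 26.53 W/m².
Flux falls as S = L/(4πd²), so d = √(L/(4πS)) = √(5.13×10²⁸/(4π·26.53)).

d ≈ 1.24×10¹³ m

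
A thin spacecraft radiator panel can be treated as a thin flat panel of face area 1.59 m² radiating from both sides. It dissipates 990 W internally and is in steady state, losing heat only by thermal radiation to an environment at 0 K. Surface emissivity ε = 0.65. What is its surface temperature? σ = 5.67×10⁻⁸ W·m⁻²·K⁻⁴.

T ≈ 303 K

Steady state: internal power = radiated power, P = εσA T⁴.
Radiating area A = 2·1.59 = 3.180 m².
T⁴ = P/(εσA) = 990/(0.65·5.67×10⁻⁸·3.180) = 8.447×10⁹ K⁴.
T = (8.447×10⁹)^(1/4).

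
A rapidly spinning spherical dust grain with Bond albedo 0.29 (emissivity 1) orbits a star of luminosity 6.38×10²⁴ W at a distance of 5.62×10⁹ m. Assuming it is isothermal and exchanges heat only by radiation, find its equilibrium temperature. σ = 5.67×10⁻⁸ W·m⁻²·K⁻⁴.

T ≈ 474 K

First find the stellar flux at distance d: S = L/(4πd²) = 6.38×10²⁴/(4π·(5.62×10⁹)²) = 16070 W/m².
For an isothermal sphere, absorbed (1−a)S·πr² = emitted σ·4πr²·T⁴, so T⁴ = (1−a)S/(4σ).
T⁴ = 0.710·16070/(4·5.67×10⁻⁸) = 5.032×10¹⁰ K⁴.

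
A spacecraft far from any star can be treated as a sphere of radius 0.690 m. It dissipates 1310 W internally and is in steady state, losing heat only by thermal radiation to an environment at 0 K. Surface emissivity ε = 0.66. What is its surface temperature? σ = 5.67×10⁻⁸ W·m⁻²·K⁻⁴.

Steady state: internal power = radiated power, P = εσA T⁴.
Radiating area A = 4πr² = 5.983 m².
T⁴ = P/(εσA) = 1310/(0.66·5.67×10⁻⁸·5.983) = 5.851×10⁹ K⁴.
T = (5.851×10⁹)^(1/4).

T ≈ 277 K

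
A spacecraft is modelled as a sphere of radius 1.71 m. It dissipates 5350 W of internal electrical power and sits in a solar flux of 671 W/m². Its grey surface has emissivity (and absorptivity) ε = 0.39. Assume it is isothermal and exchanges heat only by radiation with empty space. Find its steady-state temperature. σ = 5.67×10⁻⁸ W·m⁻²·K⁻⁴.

T ≈ 313 K

At steady state, absorbed solar power + internal power = radiated power.
Absorbed: α·S·A_cross = 0.39·671·9.186 = 2404 W (cross-section πr²).
Total input = 2404 + 5350 = 7754 W.
Radiated: εσ·A_surf·T⁴ with A_surf = 4πr² = 36.75 m².
T⁴ = 7754/(0.39·5.67×10⁻⁸·36.75) = 9.543×10⁹ K⁴.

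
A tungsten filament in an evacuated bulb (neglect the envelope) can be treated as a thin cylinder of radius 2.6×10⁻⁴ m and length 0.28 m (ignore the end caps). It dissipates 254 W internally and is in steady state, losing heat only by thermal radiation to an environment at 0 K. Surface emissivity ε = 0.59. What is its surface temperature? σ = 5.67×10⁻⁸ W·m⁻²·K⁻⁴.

T ≈ 2020 K

Steady state: internal power = radiated power, P = εσA T⁴.
Radiating area A = 2πrL = 4.574×10⁻⁴ m².
T⁴ = P/(εσA) = 254/(0.59·5.67×10⁻⁸·4.574×10⁻⁴) = 1.660×10¹³ K⁴.
T = (1.660×10¹³)^(1/4).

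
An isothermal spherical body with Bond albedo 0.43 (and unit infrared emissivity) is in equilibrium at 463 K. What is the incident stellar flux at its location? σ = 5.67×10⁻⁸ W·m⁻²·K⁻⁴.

(1−a)S·πr² = σ·4πr²·T⁴ ⇒ S = 4σT⁴/(1−a).
S = 4·5.67×10⁻⁸·4.595×10¹⁰/0.570.

S ≈ 18300 W/m²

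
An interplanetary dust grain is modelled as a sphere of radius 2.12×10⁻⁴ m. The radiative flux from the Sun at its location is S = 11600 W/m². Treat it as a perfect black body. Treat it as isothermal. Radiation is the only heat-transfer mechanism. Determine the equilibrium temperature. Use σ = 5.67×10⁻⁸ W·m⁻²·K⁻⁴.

At equilibrium, absorbed power = emitted power.
Absorbing cross-section = πr² = 1.412×10⁻⁷ m²; emitting surface = 4πr² = 5.648×10⁻⁷ m² (ratio 4).
S·A_cross = εσ·A_surf·T⁴  ⇒  T⁴ = S/(4σ).
T⁴ = 1.00·11600/(4·5.67×10⁻⁸) = 5.115×10¹⁰ K⁴.
T = (5.115×10¹⁰)^(1/4).

T ≈ 476 K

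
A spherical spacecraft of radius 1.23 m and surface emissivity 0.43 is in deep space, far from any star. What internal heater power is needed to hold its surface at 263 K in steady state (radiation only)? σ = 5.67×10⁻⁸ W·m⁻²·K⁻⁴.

P ≈ 2220 W

P = εσ·4πr²·T⁴.
4πr² = 19.01 m²; T⁴ = 4.784×10⁹ K⁴.
P = 0.43·5.67×10⁻⁸·19.01·4.784×10⁹.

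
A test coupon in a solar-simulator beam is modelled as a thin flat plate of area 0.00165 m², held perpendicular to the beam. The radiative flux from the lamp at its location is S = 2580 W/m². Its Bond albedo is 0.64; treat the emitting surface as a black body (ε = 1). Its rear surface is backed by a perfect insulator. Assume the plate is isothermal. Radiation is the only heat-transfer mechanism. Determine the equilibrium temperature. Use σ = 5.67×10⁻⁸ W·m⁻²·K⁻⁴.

T ≈ 358 K

At equilibrium, absorbed power = emitted power.
Absorbing cross-section = A = 0.001650 m²; emitting surface = A = 0.001650 m² (ratio 1).
(1−a)S·A_cross = εσ·A_surf·T⁴  ⇒  T⁴ = (1−a)S/(1σ).
T⁴ = 0.360·2580/(1·5.67×10⁻⁸) = 1.638×10¹⁰ K⁴.
T = (1.638×10¹⁰)^(1/4).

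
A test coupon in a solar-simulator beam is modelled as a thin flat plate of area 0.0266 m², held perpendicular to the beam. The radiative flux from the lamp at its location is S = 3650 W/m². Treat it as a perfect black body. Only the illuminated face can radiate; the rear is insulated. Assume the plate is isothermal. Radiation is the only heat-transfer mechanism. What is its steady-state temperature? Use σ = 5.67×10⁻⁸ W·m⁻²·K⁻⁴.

At equilibrium, absorbed power = emitted power.
Absorbing cross-section = A = 0.02660 m²; emitting surface = A = 0.02660 m² (ratio 1).
S·A_cross = εσ·A_surf·T⁴  ⇒  T⁴ = S/(1σ).
T⁴ = 1.00·3650/(1·5.67×10⁻⁸) = 6.437×10¹⁰ K⁴.
T = (6.437×10¹⁰)^(1/4).

T ≈ 504 K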